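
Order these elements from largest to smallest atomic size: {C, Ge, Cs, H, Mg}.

Cs > Mg > Ge > C > H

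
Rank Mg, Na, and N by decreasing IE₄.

Mg > Na > N

The fourth ionization energy removes an electron from the +3 ion. For each element: Mg³⁺ is already 1 electron into the core; Na³⁺ is already 2 electrons into the core; N³⁺ still has 2 valence electrons.
Core electrons are held far more tightly than valence electrons, so Na and Mg top the IE_4 order.
Approximate IE_4 values (kJ/mol): Mg 10543, Na 9543, N 7475.
So the fourth ionization energies run N < Na < Mg.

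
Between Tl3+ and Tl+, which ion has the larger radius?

Tl+

Both ions have Z = 81 protons, but Tl3+ has lost more electrons, so its remaining electrons feel a larger effective nuclear charge per electron and are pulled in more tightly.
Higher positive charge → smaller ion, so Tl+ > Tl3+.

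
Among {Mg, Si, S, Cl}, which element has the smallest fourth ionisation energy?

After 3 electrons have been removed, what remains? Mg³⁺ is already 1 electron into the core; Si³⁺ still has 1 valence electron; S³⁺ still has 3 valence electrons; Cl³⁺ still has 4 valence electrons.
Pulling an electron out of a noble-gas core costs far more than removing a remaining valence electron, so Mg sits at the high end of IE_4.
Valence configurations: Si³⁺ [Ne]3s¹, S³⁺ [Ne]3s²3p¹, Cl³⁺ [Ne]3s²3p².
The numbers (kJ/mol): Mg 10543, Si 4356, S 4556, Cl 5159.
Overall IE_4 order: Si < S < Cl < Mg.

Si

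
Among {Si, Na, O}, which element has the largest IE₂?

Na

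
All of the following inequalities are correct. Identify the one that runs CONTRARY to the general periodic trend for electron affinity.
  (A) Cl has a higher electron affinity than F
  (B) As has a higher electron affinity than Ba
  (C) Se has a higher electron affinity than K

The general trend: electron affinity increases across a period and decreases down a group.
(A) Cl (period 3, group 17) vs F (period 2, group 17): the stated order contradicts the simple trend.
(B) As (period 4, group 15) vs Ba (period 6, group 2): the stated order agrees with the simple trend.
(C) Se (period 4, group 16) vs K (period 4, group 1): the stated order agrees with the simple trend.
The exception is (A): F's small 2p subshell makes the incoming electron feel strong e⁻–e⁻ repulsion, so Cl actually releases more energy on gaining an electron.

(A)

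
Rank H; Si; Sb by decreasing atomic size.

Atomic radius shrinks across a period as nuclear charge pulls the same shell inward, and grows down a group as new shells are added.
Neither a single period nor a single group — weigh both effects.
Si > H: period and group pull opposite ways; the down-group shift dominates (116 vs 32 pm).
Sb > Si: period and group pull opposite ways; the down-group shift dominates (140 vs 116 pm).
For reference (pm): H 32, Si 116, Sb 140.
So from largest to smallest: Sb > Si > H.

Sb > Si > H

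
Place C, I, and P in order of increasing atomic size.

C is in period 2, group 14; P is in period 3, group 15; I is in period 5, group 17.
Radius decreases left→right (rising Z_eff, same n) and increases top→bottom (higher n).
These span different periods and groups, so the two trends combine.
P > C: period and group pull opposite ways; the down-group shift dominates (111 vs 75 pm).
I > P: the two effects oppose for this pair; the down-group effect wins (133 vs 111 pm).
For reference (pm): C 75, P 111, I 133.
So from smallest to largest: C < P < I.

C < P < I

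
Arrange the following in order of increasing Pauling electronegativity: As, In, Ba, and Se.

Electronegativity increases across a period and decreases down a group, tracking effective nuclear charge and atomic size.
Here both period and group differ, so the two effects have to be weighed against each other.
In > Ba: both effects reinforce here, so In is clearly the higher of the two.
As > In: both effects reinforce here, so As is clearly the higher of the two.
Se > As: Se lies to the right of As in period 4, so the across-period effect alone puts Se higher.
Approximate values (Pauling): As 2.18, Se 2.55, In 1.78, Ba 0.89.
So from lowest to highest: Ba < In < As < Se.

Ba < In < As < Se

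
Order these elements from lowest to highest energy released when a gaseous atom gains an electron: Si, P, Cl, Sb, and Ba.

Ba < P < Sb < Si < Cl

Si is in period 3, group 14; P is in period 3, group 15; Cl is in period 3, group 17; Sb is in period 5, group 15; Ba is in period 6, group 2.
EA tends to increase across a period and decrease down a group, though the pattern is less regular than for IE or radius.
These span different periods and groups, so the two trends combine.
P > Ba: both effects reinforce here, so P is clearly the higher of the two.
Sb > P: this pair runs against the simple trend — see the exception note.
Si > Sb: period and group pull opposite ways; the down-group shift dominates (134 vs 103 kJ/mol).
Cl > Si: both are in period 3; the period trend gives Cl the larger value.
Note the exception: Sb has a higher electron affinity than P, contrary to the simple trend — both are half-filled np³, but the pairing/repulsion penalty for the added electron shrinks as the p orbitals become larger and more diffuse down the group, and for Sb that outweighs the weaker nuclear attraction.
Note the exception: Si has a higher electron affinity than P, contrary to the simple trend — adding an electron to P's half-filled 3p³ is unfavourable, so Si (3p²) has the more exothermic EA.
Tabulated electron affinity (kJ/mol): Si 134, P 72, Cl 349, Sb 103, Ba 14.
So from lowest to highest: Ba < P < Sb < Si < Cl.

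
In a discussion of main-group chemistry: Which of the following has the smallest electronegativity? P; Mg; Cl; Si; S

Mg is in period 3, group 2; Si is in period 3, group 14; P is in period 3, group 15; S is in period 3, group 16; Cl is in period 3, group 17.
Atoms toward the upper right of the periodic table pull bonding electrons most strongly.
All lie in period 3, so electronegativity increases left to right.
The smallest electronegativity among these belongs to Mg.

Mg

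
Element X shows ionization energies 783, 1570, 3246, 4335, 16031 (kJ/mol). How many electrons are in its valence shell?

Look for the largest jump between consecutive ionization energies: IE5/IE4 ≈ 3.7, far larger than any earlier ratio.
That jump marks the point where a core electron is being removed. So the atom has 4 valence electrons.

4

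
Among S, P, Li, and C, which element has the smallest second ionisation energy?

P

After 1 electron has been removed, what remains? S⁺ still has 5 valence electrons; P⁺ still has 4 valence electrons; Li⁺ is the bare [He] core; C⁺ still has 3 valence electrons.
Pulling an electron out of a noble-gas core costs far more than removing a remaining valence electron, so Li sits at the high end of IE_2.
Valence configurations: S⁺ [Ne]3s²3p³, P⁺ [Ne]3s²3p², C⁺ [He]2s²2p¹.
The numbers (kJ/mol): S 2252, P 1907, Li 7298, C 2353.
Putting it together, IE_2: P < S < C < Li.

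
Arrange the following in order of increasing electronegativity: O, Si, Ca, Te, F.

O is in period 2, group 16; F is in period 2, group 17; Si is in period 3, group 14; Ca is in period 4, group 2; Te is in period 5, group 16.
EN rises left→right (higher Z_eff, smaller atoms) and falls top→bottom (larger, more shielded atoms).
Neither a single period nor a single group — weigh both effects.
Si > Ca: both effects reinforce here, so Si is clearly the higher of the two.
Te > Si: the two effects oppose for this pair; the across-period effect wins (2.10 vs 1.90).
O > Te: O sits above Te in group 16, so the down-group effect alone puts O higher.
F > O: F lies to the right of O in period 2, so the across-period effect alone puts F higher.
Tabulated electronegativity (Pauling): O 3.44, F 3.98, Si 1.90, Ca 1.00, Te 2.10.
So from lowest to highest: Ca < Si < Te < O < F.

Ca, Si, Te, O, F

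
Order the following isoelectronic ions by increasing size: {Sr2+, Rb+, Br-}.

Sr2+ < Rb+ < Br-

All of these have 36 electrons, so size is governed by nuclear charge alone: the more protons, the stronger the pull on the same electron cloud, and the smaller the ion.
Nuclear charges: Sr2+ (Z=38), Rb+ (Z=37), Br- (Z=35).
Smallest to largest: Sr2+ < Rb+ < Br-.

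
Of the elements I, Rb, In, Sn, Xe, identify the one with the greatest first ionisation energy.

Rb is in period 5, group 1; In is in period 5, group 13; Sn is in period 5, group 14; I is in period 5, group 17; Xe is in period 5, group 18.
First ionization energy rises across a period (greater Z_eff holds electrons more tightly) and falls down a group (valence electrons are farther from the nucleus).
All lie in period 5, so first ionization energy increases left to right.
The greatest first ionisation energy among these belongs to Xe.

Xe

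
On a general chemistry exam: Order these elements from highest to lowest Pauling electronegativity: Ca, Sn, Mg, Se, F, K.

F > Se > Sn > Mg > Ca > K

EN rises left→right (higher Z_eff, smaller atoms) and falls top→bottom (larger, more shielded atoms).
These span different periods and groups, so the two trends combine.
Ca > K: both are in period 4; the period trend gives Ca the larger value.
Mg > Ca: Mg sits above Ca in group 2, so the down-group effect alone puts Mg higher.
Sn > Mg: period and group pull opposite ways; the across-period shift dominates (1.96 vs 1.31).
Se > Sn: both effects reinforce here, so Se is clearly the higher of the two.
F > Se: both effects reinforce here, so F is clearly the higher of the two.
Tabulated electronegativity (Pauling): F 3.98, Mg 1.31, K 0.82, Ca 1.00, Se 2.55, Sn 1.96.
So from highest to lowest: F > Se > Sn > Mg > Ca > K.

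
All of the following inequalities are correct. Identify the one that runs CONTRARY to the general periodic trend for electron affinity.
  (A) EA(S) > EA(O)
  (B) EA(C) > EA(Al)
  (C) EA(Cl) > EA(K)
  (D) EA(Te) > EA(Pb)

(A)

The general trend: electron affinity increases across a period and decreases down a group.
(A) S (period 3, group 16) vs O (period 2, group 16): the stated order contradicts the simple trend.
(B) C (period 2, group 14) vs Al (period 3, group 13): the stated order agrees with the simple trend.
(C) Cl (period 3, group 17) vs K (period 4, group 1): the stated order agrees with the simple trend.
(D) Te (period 5, group 16) vs Pb (period 6, group 14): the stated order agrees with the simple trend.
The exception is (A): the compact 2p subshell of O repels the added electron more than S's larger 3p does.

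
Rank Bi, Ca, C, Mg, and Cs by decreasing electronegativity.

C is in period 2, group 14; Mg is in period 3, group 2; Ca is in period 4, group 2; Cs is in period 6, group 1; Bi is in period 6, group 15.
Electronegativity increases across a period and decreases down a group, tracking effective nuclear charge and atomic size.
Neither a single period nor a single group — weigh both effects.
Ca > Cs: relative to Cs, both the across-period and down-group shifts push Ca's electronegativity up.
Mg > Ca: they share group 2; the group trend gives Mg the larger value.
Bi > Mg: the two effects oppose for this pair; the across-period effect wins (2.02 vs 1.31).
C > Bi: the two effects oppose for this pair; the down-group effect wins (2.55 vs 2.02).
Tabulated electronegativity (Pauling): C 2.55, Mg 1.31, Ca 1.00, Cs 0.79, Bi 2.02.
So from highest to lowest: C > Bi > Mg > Ca > Cs.

C > Bi > Mg > Ca > Cs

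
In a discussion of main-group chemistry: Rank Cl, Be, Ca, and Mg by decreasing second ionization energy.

Cl > Be > Mg > Ca

Consider each +1 ion: Cl⁺ still has 6 valence electrons; Be⁺ still has 1 valence electron; Ca⁺ still has 1 valence electron; Mg⁺ still has 1 valence electron.
All are still removing valence electrons, so compare the +1 ions as you would atoms: IE_2 generally rises across a period (higher Z_eff) and falls down a group (larger shell), subject to the usual subshell exceptions.
Valence configurations: Cl⁺ [Ne]3s²3p⁴, Be⁺ [He]2s¹, Ca⁺ [Ar]4s¹, Mg⁺ [Ne]3s¹.
Approximate IE_2 values (kJ/mol): Cl 2298, Be 1757, Ca 1145, Mg 1451.
Putting it together, IE_2: Ca < Mg < Be < Cl.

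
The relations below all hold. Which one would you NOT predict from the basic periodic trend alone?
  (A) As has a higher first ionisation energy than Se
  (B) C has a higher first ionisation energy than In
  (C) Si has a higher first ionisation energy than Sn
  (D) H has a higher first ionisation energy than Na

The general trend: first ionisation energy increases across a period and decreases down a group.
(A) As (period 4, group 15) vs Se (period 4, group 16): the stated order contradicts the simple trend.
(B) C (period 2, group 14) vs In (period 5, group 13): the stated order agrees with the simple trend.
(C) Si (period 3, group 14) vs Sn (period 5, group 14): the stated order agrees with the simple trend.
(D) H (period 1, group 1) vs Na (period 3, group 1): the stated order agrees with the simple trend.
The exception is (A): Se (4p⁴) ionizes more easily than half-filled As (4p³).

(A)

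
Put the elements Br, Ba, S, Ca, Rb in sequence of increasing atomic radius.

S is in period 3, group 16; Ca is in period 4, group 2; Br is in period 4, group 17; Rb is in period 5, group 1; Ba is in period 6, group 2.
Across a period the added protons contract the valence shell; down a group each new principal shell makes the atom larger.
Neither a single period nor a single group — weigh both effects.
Br > S: the two effects oppose for this pair; the down-group effect wins (114 vs 103 pm).
Ca > Br: Ca lies to the left of Br in period 4, so the across-period effect alone puts Ca larger.
Ba > Ca: Ba sits below Ca in group 2, so the down-group effect alone puts Ba larger.
Rb > Ba: period and group pull opposite ways; the across-period shift dominates (210 vs 196 pm).
Approximate values (pm): S 103, Ca 171, Br 114, Rb 210, Ba 196.
So from smallest to largest: S < Br < Ca < Ba < Rb.

S < Br < Ca < Ba < Rb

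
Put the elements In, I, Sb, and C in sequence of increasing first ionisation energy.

In < Sb < I < C

C is in period 2, group 14; In is in period 5, group 13; Sb is in period 5, group 15; I is in period 5, group 17.
First ionization energy rises across a period (greater Z_eff holds electrons more tightly) and falls down a group (valence electrons are farther from the nucleus).
Here both period and group differ, so the two effects have to be weighed against each other.
Sb > In: both are in period 5; the period trend gives Sb the larger value.
I > Sb: both are in period 5; the period trend gives I the larger value.
C > I: period and group pull opposite ways; the down-group shift dominates (1086 vs 1008 kJ/mol).
Tabulated first ionization energy (kJ/mol): C 1086, In 558, Sb 831, I 1008.
So from lowest to highest: In < Sb < I < C.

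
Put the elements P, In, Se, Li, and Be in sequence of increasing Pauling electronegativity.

Li < Be < In < P < Se

Li is in period 2, group 1; Be is in period 2, group 2; P is in period 3, group 15; Se is in period 4, group 16; In is in period 5, group 13.
EN rises left→right (higher Z_eff, smaller atoms) and falls top→bottom (larger, more shielded atoms).
Neither a single period nor a single group — weigh both effects.
Be > Li: both are in period 2; the period trend gives Be the larger value.
In > Be: period and group pull opposite ways; the across-period shift dominates (1.78 vs 1.57).
P > In: both effects reinforce here, so P is clearly the higher of the two.
Se > P: the two effects oppose for this pair; the across-period effect wins (2.55 vs 2.19).
Approximate values (Pauling): Li 0.98, Be 1.57, P 2.19, Se 2.55, In 1.78.
So from lowest to highest: Li < Be < In < P < Se.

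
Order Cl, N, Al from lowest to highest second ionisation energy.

Al, Cl, N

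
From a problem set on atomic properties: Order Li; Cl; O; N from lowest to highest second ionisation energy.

IE_2 is the cost of taking one more electron from the +1 cation: Li⁺ is the bare [He] core; Cl⁺ still has 6 valence electrons; O⁺ still has 5 valence electrons; N⁺ still has 4 valence electrons.
Breaking into a closed-shell core is much more expensive than removing a leftover valence electron — Li has the largest IE_2 here.
Valence configurations: Cl⁺ [Ne]3s²3p⁴, O⁺ [He]2s²2p³, N⁺ [He]2s²2p².
Tabulated IE_2 (kJ/mol): Li 7298, Cl 2298, O 3388, N 2856.
Overall IE_2 order: Cl < N < O < Li.

Cl, N, O, Li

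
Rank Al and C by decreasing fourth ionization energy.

Consider each +3 ion: Al³⁺ is the bare [Ne] core; C³⁺ still has 1 valence electron.
Breaking into a closed-shell core is much more expensive than removing a leftover valence electron — Al has the largest IE_4 here.
The numbers (kJ/mol): Al 11577, C 6223.
Hence IE_4: C < Al.

Al, C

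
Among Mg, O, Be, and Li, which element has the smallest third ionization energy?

O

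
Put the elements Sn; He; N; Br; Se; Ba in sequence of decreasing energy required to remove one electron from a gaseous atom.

He is in period 1, group 18; N is in period 2, group 15; Se is in period 4, group 16; Br is in period 4, group 17; Sn is in period 5, group 14; Ba is in period 6, group 2.
First ionization energy rises across a period (greater Z_eff holds electrons more tightly) and falls down a group (valence electrons are farther from the nucleus).
These span different periods and groups, so the two trends combine.
Sn > Ba: relative to Ba, both the across-period and down-group shifts push Sn's first ionization energy up.
Se > Sn: relative to Sn, both the across-period and down-group shifts push Se's first ionization energy up.
Br > Se: Br lies to the right of Se in period 4, so the across-period effect alone puts Br higher.
N > Br: the two effects oppose for this pair; the down-group effect wins (1402 vs 1140 kJ/mol).
He > N: relative to N, both the across-period and down-group shifts push He's first ionization energy up.
Approximate values (kJ/mol): He 2372, N 1402, Se 941, Br 1140, Sn 709, Ba 503.
So from highest to lowest: He > N > Br > Se > Sn > Ba.

He > N > Br > Se > Sn > Ba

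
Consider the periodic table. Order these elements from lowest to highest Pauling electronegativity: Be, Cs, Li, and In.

Cs < Li < Be < In

Li is in period 2, group 1; Be is in period 2, group 2; In is in period 5, group 13; Cs is in period 6, group 1.
Atoms toward the upper right of the periodic table pull bonding electrons most strongly.
These span different periods and groups, so the two trends combine.
Li > Cs: Li sits above Cs in group 1, so the down-group effect alone puts Li higher.
Be > Li: Be lies to the right of Li in period 2, so the across-period effect alone puts Be higher.
In > Be: the two effects oppose for this pair; the across-period effect wins (1.78 vs 1.57).
Approximate values (Pauling): Li 0.98, Be 1.57, In 1.78, Cs 0.79.
So from lowest to highest: Cs < Li < Be < In.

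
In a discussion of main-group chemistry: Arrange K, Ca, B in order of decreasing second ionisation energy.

The second ionization energy removes an electron from the +1 ion. For each element: K⁺ is the bare [Ar] core; Ca⁺ still has 1 valence electron; B⁺ still has 2 valence electrons.
Core electrons are held far more tightly than valence electrons, so K tops the IE_2 order.
Valence configurations: Ca⁺ [Ar]4s¹, B⁺ [He]2s².
The numbers (kJ/mol): K 3052, Ca 1145, B 2427.
Overall IE_2 order: Ca < B < K.

K, B, Ca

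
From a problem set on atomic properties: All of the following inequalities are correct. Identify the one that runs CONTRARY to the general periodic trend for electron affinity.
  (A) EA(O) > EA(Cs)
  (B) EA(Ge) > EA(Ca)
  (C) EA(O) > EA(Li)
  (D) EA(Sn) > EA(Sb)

(D)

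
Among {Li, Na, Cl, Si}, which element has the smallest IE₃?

Si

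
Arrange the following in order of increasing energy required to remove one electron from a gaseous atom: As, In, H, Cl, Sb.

In, Sb, As, Cl, H

H is in period 1, group 1; Cl is in period 3, group 17; As is in period 4, group 15; In is in period 5, group 13; Sb is in period 5, group 15.
IE₁ increases left→right with effective nuclear charge and decreases top→bottom as the valence shell moves farther out.
These span different periods and groups, so the two trends combine.
Sb > In: Sb lies to the right of In in period 5, so the across-period effect alone puts Sb higher.
As > Sb: As sits above Sb in group 15, so the down-group effect alone puts As higher.
Cl > As: relative to As, both the across-period and down-group shifts push Cl's first ionization energy up.
H > Cl: the two effects oppose for this pair; the down-group effect wins (1312 vs 1251 kJ/mol).
For reference (kJ/mol): H 1312, Cl 1251, As 947, In 558, Sb 831.
So from lowest to highest: In < Sb < As < Cl < H.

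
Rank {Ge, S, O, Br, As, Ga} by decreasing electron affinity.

Br, S, O, Ge, As, Ga

O is in period 2, group 16; S is in period 3, group 16; Ga is in period 4, group 13; Ge is in period 4, group 14; As is in period 4, group 15; Br is in period 4, group 17.
Atoms with high Z_eff and room in the valence shell (especially the halogens) have the most exothermic electron affinities.
Here both period and group differ, so the two effects have to be weighed against each other.
As > Ga: both are in period 4; the period trend gives As the larger value.
Ge > As: this pair runs against the simple trend — see the exception note.
O > Ge: relative to Ge, both the across-period and down-group shifts push O's electron affinity up.
S > O: this pair runs against the simple trend — see the exception note.
Br > S: period and group pull opposite ways; the across-period shift dominates (325 vs 200 kJ/mol).
Note the exception: Ge has a higher electron affinity than As, contrary to the simple trend — adding an electron to As's half-filled 4p³ is unfavourable, so Ge (4p²) has the more exothermic EA.
Note the exception: S has a higher electron affinity than O, contrary to the simple trend — the compact 2p subshell of O repels the added electron more than S's larger 3p does.
Tabulated electron affinity (kJ/mol): O 141, S 200, Ga 29, Ge 119, As 78, Br 325.
So from highest to lowest: Br > S > O > Ge > As > Ga.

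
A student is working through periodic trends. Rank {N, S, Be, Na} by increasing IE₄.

S, N, Na, Be

Consider each +3 ion: N³⁺ still has 2 valence electrons; S³⁺ still has 3 valence electrons; Be³⁺ is already 1 electron into the core; Na³⁺ is already 2 electrons into the core.
Core electrons are held far more tightly than valence electrons, so Na and Be top the IE_4 order.
Valence configurations: N³⁺ [He]2s², S³⁺ [Ne]3s²3p¹.
The numbers (kJ/mol): N 7475, S 4556, Be 21007, Na 9543.
Hence IE_4: S < N < Na < Be.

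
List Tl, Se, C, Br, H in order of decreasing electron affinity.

Br > Se > C > H > Tl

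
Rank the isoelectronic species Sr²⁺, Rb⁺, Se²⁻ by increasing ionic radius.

Sr²⁺ < Rb⁺ < Se²⁻

All of these have 36 electrons, so size is governed by nuclear charge alone: the more protons, the stronger the pull on the same electron cloud, and the smaller the ion.
Nuclear charges: Sr²⁺ (Z=38), Rb⁺ (Z=37), Se²⁻ (Z=34).
Smallest to largest: Sr²⁺ < Rb⁺ < Se²⁻.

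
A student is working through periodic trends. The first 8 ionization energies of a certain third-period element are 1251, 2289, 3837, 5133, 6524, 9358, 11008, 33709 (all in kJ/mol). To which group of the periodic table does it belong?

Group 17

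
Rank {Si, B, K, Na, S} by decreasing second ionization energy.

IE_2 is the cost of taking one more electron from the +1 cation: Si⁺ still has 3 valence electrons; B⁺ still has 2 valence electrons; K⁺ is the bare [Ar] core; Na⁺ is the bare [Ne] core; S⁺ still has 5 valence electrons.
Core electrons are held far more tightly than valence electrons, so K and Na top the IE_2 order.
Valence configurations: Si⁺ [Ne]3s²3p¹, B⁺ [He]2s², S⁺ [Ne]3s²3p³.
Tabulated IE_2 (kJ/mol): Si 1577, B 2427, K 3052, Na 4562, S 2252.
Overall IE_2 order: Si < S < B < K < Na.

Na > K > B > S > Si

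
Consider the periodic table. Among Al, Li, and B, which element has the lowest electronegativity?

Li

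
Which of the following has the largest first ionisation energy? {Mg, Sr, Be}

Be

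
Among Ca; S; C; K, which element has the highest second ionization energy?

Consider each +1 ion: Ca⁺ still has 1 valence electron; S⁺ still has 5 valence electrons; C⁺ still has 3 valence electrons; K⁺ is the bare [Ar] core.
Breaking into a closed-shell core is much more expensive than removing a leftover valence electron — K has the largest IE_2 here.
Valence configurations: Ca⁺ [Ar]4s¹, S⁺ [Ne]3s²3p³, C⁺ [He]2s²2p¹.
The numbers (kJ/mol): Ca 1145, S 2252, C 2353, K 3052.
Putting it together, IE_2: Ca < S < C < K.

K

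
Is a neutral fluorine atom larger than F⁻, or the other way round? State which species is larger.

Forming F⁻ adds 1 electron to F. More electron–electron repulsion in the same shell, with unchanged nuclear charge, lets the cloud expand.
An anion is larger than its parent atom: F⁻ > F.

F⁻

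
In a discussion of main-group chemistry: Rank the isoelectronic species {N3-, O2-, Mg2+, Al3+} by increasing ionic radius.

Al3+ < Mg2+ < O2- < N3-

All of these have 10 electrons, so size is governed by nuclear charge alone: the more protons, the stronger the pull on the same electron cloud, and the smaller the ion.
Nuclear charges: Al3+ (Z=13), Mg2+ (Z=12), O2- (Z=8), N3- (Z=7).
Smallest to largest: Al3+ < Mg2+ < O2- < N3-.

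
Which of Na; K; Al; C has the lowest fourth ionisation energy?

K

IE_4 is the cost of taking one more electron from the +3 cation: Na³⁺ is already 2 electrons into the core; K³⁺ is already 2 electrons into the core; Al³⁺ is the bare [Ne] core; C³⁺ still has 1 valence electron.
Usually core removal costs more than valence removal, but here the competition is close: a tightly held n=2 valence electron can cost more to remove than an n=3 core electron, so the actual values have to decide it.
The numbers (kJ/mol): Na 9543, K 5877, Al 11577, C 6223.
So the fourth ionization energies run K < C < Na < Al.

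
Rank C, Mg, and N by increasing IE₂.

The second ionization energy removes an electron from the +1 ion. For each element: C⁺ still has 3 valence electrons; Mg⁺ still has 1 valence electron; N⁺ still has 4 valence electrons.
All are still removing valence electrons, so compare the +1 ions as you would atoms: IE_2 generally rises across a period (higher Z_eff) and falls down a group (larger shell), subject to the usual subshell exceptions.
Valence configurations: C⁺ [He]2s²2p¹, Mg⁺ [Ne]3s¹, N⁺ [He]2s²2p².
Approximate IE_2 values (kJ/mol): C 2353, Mg 1451, N 2856.
Overall IE_2 order: Mg < C < N.

Mg < C < N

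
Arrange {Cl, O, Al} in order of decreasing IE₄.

IE_4 is the cost of taking one more electron from the +3 cation: Cl³⁺ still has 4 valence electrons; O³⁺ still has 3 valence electrons; Al³⁺ is the bare [Ne] core.
Pulling an electron out of a noble-gas core costs far more than removing a remaining valence electron, so Al sits at the high end of IE_4.
Valence configurations: Cl³⁺ [Ne]3s²3p², O³⁺ [He]2s²2p¹.
Tabulated IE_4 (kJ/mol): Cl 5159, O 7469, Al 11577.
So the fourth ionization energies run Cl < O < Al.

Al > O > Cl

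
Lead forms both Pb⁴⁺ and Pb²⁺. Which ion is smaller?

Both ions have Z = 82 protons, but Pb⁴⁺ has lost more electrons, so its remaining electrons feel a larger effective nuclear charge per electron and are pulled in more tightly.
Higher positive charge → smaller ion, so Pb²⁺ > Pb⁴⁺.

Pb⁴⁺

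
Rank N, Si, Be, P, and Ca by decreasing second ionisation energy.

N, P, Be, Si, Ca

The second ionization energy removes an electron from the +1 ion. For each element: N⁺ still has 4 valence electrons; Si⁺ still has 3 valence electrons; Be⁺ still has 1 valence electron; P⁺ still has 4 valence electrons; Ca⁺ still has 1 valence electron.
All are still removing valence electrons, so compare the +1 ions as you would atoms: IE_2 generally rises across a period (higher Z_eff) and falls down a group (larger shell), subject to the usual subshell exceptions.
Valence configurations: N⁺ [He]2s²2p², Si⁺ [Ne]3s²3p¹, Be⁺ [He]2s¹, P⁺ [Ne]3s²3p², Ca⁺ [Ar]4s¹.
Tabulated IE_2 (kJ/mol): N 2856, Si 1577, Be 1757, P 1907, Ca 1145.
Putting it together, IE_2: Ca < Si < Be < P < N.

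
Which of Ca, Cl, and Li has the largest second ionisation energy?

Li

The second ionization energy removes an electron from the +1 ion. For each element: Ca⁺ still has 1 valence electron; Cl⁺ still has 6 valence electrons; Li⁺ is the bare [He] core.
Pulling an electron out of a noble-gas core costs far more than removing a remaining valence electron, so Li sits at the high end of IE_2.
Valence configurations: Ca⁺ [Ar]4s¹, Cl⁺ [Ne]3s²3p⁴.
Approximate IE_2 values (kJ/mol): Ca 1145, Cl 2298, Li 7298.
So the second ionization energies run Ca < Cl < Li.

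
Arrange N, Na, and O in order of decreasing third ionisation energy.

Na > O > N

Consider each +2 ion: N²⁺ still has 3 valence electrons; Na²⁺ is already 1 electron into the core; O²⁺ still has 4 valence electrons.
Breaking into a closed-shell core is much more expensive than removing a leftover valence electron — Na has the largest IE_3 here.
Valence configurations: N²⁺ [He]2s²2p¹, O²⁺ [He]2s²2p².
Approximate IE_3 values (kJ/mol): N 4578, Na 6910, O 5300.
So the third ionization energies run N < O < Na.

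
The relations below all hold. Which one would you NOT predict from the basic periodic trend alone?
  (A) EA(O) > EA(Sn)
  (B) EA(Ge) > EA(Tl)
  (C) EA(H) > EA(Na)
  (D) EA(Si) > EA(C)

(D)

The general trend: electron affinity increases across a period and decreases down a group.
(A) O (period 2, group 16) vs Sn (period 5, group 14): the stated order agrees with the simple trend.
(B) Ge (period 4, group 14) vs Tl (period 6, group 13): the stated order agrees with the simple trend.
(C) H (period 1, group 1) vs Na (period 3, group 1): the stated order agrees with the simple trend.
(D) Si (period 3, group 14) vs C (period 2, group 14): the stated order contradicts the simple trend.
The exception is (D): Si's larger, more diffuse 3p orbitals accept an added electron slightly more readily than C's compact 2p.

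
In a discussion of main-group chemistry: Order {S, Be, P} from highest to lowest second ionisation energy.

IE_2 is the cost of taking one more electron from the +1 cation: S⁺ still has 5 valence electrons; Be⁺ still has 1 valence electron; P⁺ still has 4 valence electrons.
All are still removing valence electrons, so compare the +1 ions as you would atoms: IE_2 generally rises across a period (higher Z_eff) and falls down a group (larger shell), subject to the usual subshell exceptions.
Valence configurations: S⁺ [Ne]3s²3p³, Be⁺ [He]2s¹, P⁺ [Ne]3s²3p².
The numbers (kJ/mol): S 2252, Be 1757, P 1907.
Hence IE_2: Be < P < S.

S > P > Be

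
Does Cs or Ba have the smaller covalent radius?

Ba

Moving right in a period, electrons are added to the same shell under a stronger nuclear pull, so atoms get smaller; moving down, a new shell is opened and atoms get larger.
All lie in period 6, so atomic radius increases right to left.
So Ba has the smaller covalent radius (Ba < Cs).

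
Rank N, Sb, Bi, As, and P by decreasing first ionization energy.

IE₁ increases left→right with effective nuclear charge and decreases top→bottom as the valence shell moves farther out.
All are in group 15, so first ionization energy increases up the group.
So from highest to lowest: N > P > As > Sb > Bi.

N > P > As > Sb > Bi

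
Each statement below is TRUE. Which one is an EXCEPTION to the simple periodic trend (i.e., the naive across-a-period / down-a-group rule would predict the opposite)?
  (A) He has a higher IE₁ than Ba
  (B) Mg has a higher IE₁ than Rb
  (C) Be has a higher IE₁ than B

(C)

The general trend: IE₁ increases across a period and decreases down a group.
(A) He (period 1, group 18) vs Ba (period 6, group 2): the stated order agrees with the simple trend.
(B) Mg (period 3, group 2) vs Rb (period 5, group 1): the stated order agrees with the simple trend.
(C) Be (period 2, group 2) vs B (period 2, group 13): the stated order contradicts the simple trend.
The exception is (C): removing B's lone 2p electron is easier than breaking Be's filled 2s².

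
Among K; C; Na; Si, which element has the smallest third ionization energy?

Si

The third ionization energy removes an electron from the +2 ion. For each element: K²⁺ is already 1 electron into the core; C²⁺ still has 2 valence electrons; Na²⁺ is already 1 electron into the core; Si²⁺ still has 2 valence electrons.
Usually core removal costs more than valence removal, but here the competition is close: a tightly held n=2 valence electron can cost more to remove than an n=3 core electron, so the actual values have to decide it.
Valence configurations: C²⁺ [He]2s², Si²⁺ [Ne]3s².
The numbers (kJ/mol): K 4420, C 4620, Na 6910, Si 3232.
Overall IE_3 order: Si < K < C < Na.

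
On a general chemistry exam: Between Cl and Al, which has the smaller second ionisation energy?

After 1 electron has been removed, what remains? Cl⁺ still has 6 valence electrons; Al⁺ still has 2 valence electrons.
All are still removing valence electrons, so compare the +1 ions as you would atoms: IE_2 generally rises across a period (higher Z_eff) and falls down a group (larger shell), subject to the usual subshell exceptions.
Valence configurations: Cl⁺ [Ne]3s²3p⁴, Al⁺ [Ne]3s².
The numbers (kJ/mol): Cl 2298, Al 1817.
Overall IE_2 order: Al < Cl.

Al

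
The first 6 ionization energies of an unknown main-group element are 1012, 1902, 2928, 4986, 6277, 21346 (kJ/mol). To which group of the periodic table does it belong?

Look for the largest jump between consecutive ionization energies: IE6/IE5 ≈ 3.4, far larger than any earlier ratio.
That jump marks the point where a core electron is being removed. So the atom has 5 valence electrons.
A main-group element with 5 valence electrons is in group 15.

Group 15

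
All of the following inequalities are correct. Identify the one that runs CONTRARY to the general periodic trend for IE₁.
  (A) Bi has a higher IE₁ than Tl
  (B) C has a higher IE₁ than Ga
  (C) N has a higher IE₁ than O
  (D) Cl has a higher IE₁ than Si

(C)

The general trend: IE₁ increases across a period and decreases down a group.
(A) Bi (period 6, group 15) vs Tl (period 6, group 13): the stated order agrees with the simple trend.
(B) C (period 2, group 14) vs Ga (period 4, group 13): the stated order agrees with the simple trend.
(C) N (period 2, group 15) vs O (period 2, group 16): the stated order contradicts the simple trend.
(D) Cl (period 3, group 17) vs Si (period 3, group 14): the stated order agrees with the simple trend.
The exception is (C): pairing an electron in O's 2p⁴ costs repulsion energy, so O ionizes more easily than half-filled N (2p³).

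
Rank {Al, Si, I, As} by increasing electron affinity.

Al, As, Si, I

Al is in period 3, group 13; Si is in period 3, group 14; As is in period 4, group 15; I is in period 5, group 17.
EA tends to increase across a period and decrease down a group, though the pattern is less regular than for IE or radius.
Neither a single period nor a single group — weigh both effects.
As > Al: period and group pull opposite ways; the across-period shift dominates (78 vs 42 kJ/mol).
Si > As: period and group pull opposite ways; the down-group shift dominates (134 vs 78 kJ/mol).
I > Si: the two effects oppose for this pair; the across-period effect wins (295 vs 134 kJ/mol).
Tabulated electron affinity (kJ/mol): Al 42, Si 134, As 78, I 295.
So from lowest to highest: Al < As < Si < I.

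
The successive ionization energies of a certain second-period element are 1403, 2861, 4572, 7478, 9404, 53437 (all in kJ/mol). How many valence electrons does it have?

5

Look for the largest jump between consecutive ionization energies: IE6/IE5 ≈ 5.7, far larger than any earlier ratio.
That jump marks the point where a core electron is being removed. So the atom has 5 valence electrons.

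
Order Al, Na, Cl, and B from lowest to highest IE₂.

After 1 electron has been removed, what remains? Al⁺ still has 2 valence electrons; Na⁺ is the bare [Ne] core; Cl⁺ still has 6 valence electrons; B⁺ still has 2 valence electrons.
Breaking into a closed-shell core is much more expensive than removing a leftover valence electron — Na has the largest IE_2 here.
Valence configurations: Al⁺ [Ne]3s², Cl⁺ [Ne]3s²3p⁴, B⁺ [He]2s².
Tabulated IE_2 (kJ/mol): Al 1817, Na 4562, Cl 2298, B 2427.
Hence IE_2: Al < Cl < B < Na.

Al < Cl < B < Na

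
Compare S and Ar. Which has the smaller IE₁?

S is in period 3, group 16; Ar is in period 3, group 18.
First ionization energy rises across a period (greater Z_eff holds electrons more tightly) and falls down a group (valence electrons are farther from the nucleus).
All lie in period 3, so first ionization energy increases left to right.
So S has the smaller IE₁ (S < Ar).

S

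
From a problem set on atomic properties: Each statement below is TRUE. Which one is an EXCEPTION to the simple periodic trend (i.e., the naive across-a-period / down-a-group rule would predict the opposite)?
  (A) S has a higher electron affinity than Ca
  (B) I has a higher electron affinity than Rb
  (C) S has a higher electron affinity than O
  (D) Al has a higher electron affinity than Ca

The general trend: electron affinity increases across a period and decreases down a group.
(A) S (period 3, group 16) vs Ca (period 4, group 2): the stated order agrees with the simple trend.
(B) I (period 5, group 17) vs Rb (period 5, group 1): the stated order agrees with the simple trend.
(C) S (period 3, group 16) vs O (period 2, group 16): the stated order contradicts the simple trend.
(D) Al (period 3, group 13) vs Ca (period 4, group 2): the stated order agrees with the simple trend.
The exception is (C): the compact 2p subshell of O repels the added electron more than S's larger 3p does.

(C)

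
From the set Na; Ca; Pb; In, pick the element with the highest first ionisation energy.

Pb

Na is in period 3, group 1; Ca is in period 4, group 2; In is in period 5, group 13; Pb is in period 6, group 14.
Removing the outermost electron gets harder across a period and easier down a group.
A diagonal step moves right (one effect) and down (the opposite effect) at once.
In > Na: the two effects oppose for this pair; the across-period effect wins (558 vs 496 kJ/mol).
Ca > In: period and group pull opposite ways; the down-group shift dominates (590 vs 558 kJ/mol).
Pb > Ca: period and group pull opposite ways; the across-period shift dominates (716 vs 590 kJ/mol).
Tabulated first ionization energy (kJ/mol): Na 496, Ca 590, In 558, Pb 716.
The highest first ionisation energy among these belongs to Pb.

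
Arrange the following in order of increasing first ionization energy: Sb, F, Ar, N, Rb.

Rb < Sb < N < Ar < F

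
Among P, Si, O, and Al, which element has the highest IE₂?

The second ionization energy removes an electron from the +1 ion. For each element: P⁺ still has 4 valence electrons; Si⁺ still has 3 valence electrons; O⁺ still has 5 valence electrons; Al⁺ still has 2 valence electrons.
All are still removing valence electrons, so compare the +1 ions as you would atoms: IE_2 generally rises across a period (higher Z_eff) and falls down a group (larger shell), subject to the usual subshell exceptions.
Valence configurations: P⁺ [Ne]3s²3p², Si⁺ [Ne]3s²3p¹, O⁺ [He]2s²2p³, Al⁺ [Ne]3s².
Si⁺ loses a lone 3p electron whereas Al⁺ must break into a filled 3s² pair, so IE_2(Al) > IE_2(Si) even though Si has the higher nuclear charge.
Approximate IE_2 values (kJ/mol): P 1907, Si 1577, O 3388, Al 1817.
Putting it together, IE_2: Si < Al < P < O.

O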